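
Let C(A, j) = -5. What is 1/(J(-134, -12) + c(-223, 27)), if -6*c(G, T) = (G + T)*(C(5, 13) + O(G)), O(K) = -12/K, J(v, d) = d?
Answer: -669/116122 ≈ -0.0057612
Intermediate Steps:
c(G, T) = -(-5 - 12/G)*(G + T)/6 (c(G, T) = -(G + T)*(-5 - 12/G)/6 = -(-5 - 12/G)*(G + T)/6)
1/(J(-134, -12) + c(-223, 27)) = 1/(-12 + (⅙)*(12*27 - 223*(12 + 5*(-223) + 5*27))/(-223)) = 1/(-12 + (⅙)*(-1/223)*(324 - 223*(12 - 1115 + 135))) = 1/(-12 + (⅙)*(-1/223)*(324 - 223*(-968))) = 1/(-12 + (⅙)*(-1/223)*(324 + 215864)) = 1/(-12 + (⅙)*(-1/223)*216188) = 1/(-12 - 108094/669) = 1/(-116122/669) = -669/116122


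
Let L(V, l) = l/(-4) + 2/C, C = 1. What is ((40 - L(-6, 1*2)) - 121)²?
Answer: 27225/4 ≈ 6806.3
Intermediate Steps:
L(V, l) = 2 - l/4 (L(V, l) = l/(-4) + 2/1 = l*(-¼) + 2*1 = -l/4 + 2 = 2 - l/4)
((40 - L(-6, 1*2)) - 121)² = ((40 - (2 - 2/4)) - 121)² = ((40 - (2 - ¼*2)) - 121)² = ((40 - (2 - ½)) - 121)² = ((40 - 1*3/2) - 121)² = ((40 - 3/2) - 121)² = (77/2 - 121)² = (-165/2)² = 27225/4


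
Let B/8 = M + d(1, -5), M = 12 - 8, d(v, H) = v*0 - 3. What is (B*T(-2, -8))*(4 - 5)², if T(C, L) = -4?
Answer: -32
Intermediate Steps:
d(v, H) = -3 (d(v, H) = 0 - 3 = -3)
M = 4
B = 8 (B = 8*(4 - 3) = 8*1 = 8)
(B*T(-2, -8))*(4 - 5)² = (8*(-4))*(4 - 5)² = -32*(-1)² = -32*1 = -32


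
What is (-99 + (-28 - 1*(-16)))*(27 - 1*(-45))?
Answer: -7992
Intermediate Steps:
(-99 + (-28 - 1*(-16)))*(27 - 1*(-45)) = (-99 + (-28 + 16))*(27 + 45) = (-99 - 12)*72 = -111*72 = -7992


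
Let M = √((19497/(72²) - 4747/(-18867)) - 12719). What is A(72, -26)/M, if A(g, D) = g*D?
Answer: 44928*I*√2607018520870455/138178752365 ≈ 16.602*I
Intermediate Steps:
A(g, D) = D*g
M = I*√2607018520870455/452808 (M = √((19497/5184 - 4747*(-1/18867)) - 12719) = √((19497*(1/5184) + 4747/18867) - 12719) = √((6499/1728 + 4747/18867) - 12719) = √(43606483/10867392 - 12719) = √(-138178752365/10867392) = I*√2607018520870455/452808 ≈ 112.76*I)
A(72, -26)/M = (-26*72)/((I*√2607018520870455/452808)) = -(-44928)*I*√2607018520870455/138178752365 = 44928*I*√2607018520870455/138178752365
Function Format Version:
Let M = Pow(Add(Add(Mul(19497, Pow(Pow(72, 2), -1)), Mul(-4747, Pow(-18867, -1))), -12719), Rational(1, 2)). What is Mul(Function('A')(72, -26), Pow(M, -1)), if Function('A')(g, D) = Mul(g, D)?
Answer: Mul(Rational(44928, 138178752365), I, Pow(2607018520870455, Rational(1, 2))) ≈ Mul(16.602, I)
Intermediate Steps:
Function('A')(g, D) = Mul(D, g)
M = Mul(Rational(1, 452808), I, Pow(2607018520870455, Rational(1, 2))) (M = Pow(Add(Add(Mul(19497, Pow(5184, -1)), Mul(-4747, Rational(-1, 18867))), -12719), Rational(1, 2)) = Pow(Add(Add(Mul(19497, Rational(1, 5184)), Rational(4747, 18867)), -12719), Rational(1, 2)) = Pow(Add(Add(Rational(6499, 1728), Rational(4747, 18867)), -12719), Rational(1, 2)) = Pow(Add(Rational(43606483, 10867392), -12719), Rational(1, 2)) = Pow(Rational(-138178752365, 10867392), Rational(1, 2)) = Mul(Rational(1, 452808), I, Pow(2607018520870455, Rational(1, 2))) ≈ Mul(112.76, I))
Mul(Function('A')(72, -26), Pow(M, -1)) = Mul(Mul(-26, 72), Pow(Mul(Rational(1, 452808), I, Pow(2607018520870455, Rational(1, 2))), -1)) = Mul(-1872, Mul(Rational(-24, 138178752365), I, Pow(2607018520870455, Rational(1, 2)))) = Mul(Rational(44928, 138178752365), I, Pow(2607018520870455, Rational(1, 2)))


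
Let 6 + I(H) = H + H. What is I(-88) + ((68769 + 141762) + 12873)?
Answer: 223222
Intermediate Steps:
I(H) = -6 + 2*H (I(H) = -6 + (H + H) = -6 + 2*H)
I(-88) + ((68769 + 141762) + 12873) = (-6 + 2*(-88)) + ((68769 + 141762) + 12873) = (-6 - 176) + (210531 + 12873) = -182 + 223404 = 223222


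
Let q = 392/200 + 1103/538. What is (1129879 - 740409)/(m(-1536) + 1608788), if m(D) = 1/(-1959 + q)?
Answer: 5120481462555/21151228922797 ≈ 0.24209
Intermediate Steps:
q = 53937/13450 (q = 392*(1/200) + 1103*(1/538) = 49/25 + 1103/538 = 53937/13450 ≈ 4.0102)
m(D) = -13450/26294613 (m(D) = 1/(-1959 + 53937/13450) = 1/(-26294613/13450) = -13450/26294613)
(1129879 - 740409)/(m(-1536) + 1608788) = (1129879 - 740409)/(-13450/26294613 + 1608788) = 389470/(42302457845594/26294613) = 389470*(26294613/42302457845594) = 5120481462555/21151228922797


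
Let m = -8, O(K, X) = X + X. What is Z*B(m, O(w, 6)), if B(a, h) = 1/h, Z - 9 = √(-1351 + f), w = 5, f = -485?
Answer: ¾ + I*√51/2 ≈ 0.75 + 3.5707*I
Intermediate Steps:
Z = 9 + 6*I*√51 (Z = 9 + √(-1351 - 485) = 9 + √(-1836) = 9 + 6*I*√51 ≈ 9.0 + 42.849*I)
O(K, X) = 2*X
Z*B(m, O(w, 6)) = (9 + 6*I*√51)/((2*6)) = (9 + 6*I*√51)/12 = (9 + 6*I*√51)*(1/12) = ¾ + I*√51/2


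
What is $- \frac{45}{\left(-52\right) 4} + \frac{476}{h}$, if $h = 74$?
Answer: $\frac{51169}{7696} \approx 6.6488$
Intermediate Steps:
$- \frac{45}{\left(-52\right) 4} + \frac{476}{h} = - \frac{45}{\left(-52\right) 4} + \frac{476}{74} = - \frac{45}{-208} + 476 \cdot \frac{1}{74} = \left(-45\right) \left(- \frac{1}{208}\right) + \frac{238}{37} = \frac{45}{208} + \frac{238}{37} = \frac{51169}{7696}$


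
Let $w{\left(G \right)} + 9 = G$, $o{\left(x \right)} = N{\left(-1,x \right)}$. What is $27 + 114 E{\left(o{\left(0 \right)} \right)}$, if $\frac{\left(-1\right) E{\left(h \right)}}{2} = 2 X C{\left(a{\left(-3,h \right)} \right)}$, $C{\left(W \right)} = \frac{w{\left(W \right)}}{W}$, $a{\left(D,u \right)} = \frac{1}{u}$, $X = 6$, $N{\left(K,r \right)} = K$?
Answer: $-27333$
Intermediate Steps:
$o{\left(x \right)} = -1$
$w{\left(G \right)} = -9 + G$
$C{\left(W \right)} = \frac{-9 + W}{W}$
$E{\left(h \right)} = - 24 h \left(-9 + \frac{1}{h}\right)$ ($E{\left(h \right)} = - 2 \cdot 2 \cdot 6 \frac{-9 + \frac{1}{h}}{\frac{1}{h}} = - 2 \cdot 12 h \left(-9 + \frac{1}{h}\right) = - 24 h \left(-9 + \frac{1}{h}\right)$)
$27 + 114 E{\left(o{\left(0 \right)} \right)} = 27 + 114 \left(-24 + 216 \left(-1\right)\right) = 27 + 114 \left(-24 - 216\right) = 27 + 114 \left(-240\right) = 27 - 27360 = -27333$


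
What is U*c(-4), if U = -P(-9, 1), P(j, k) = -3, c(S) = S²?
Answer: 48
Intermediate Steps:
U = 3 (U = -1*(-3) = 3)
U*c(-4) = 3*(-4)² = 3*16 = 48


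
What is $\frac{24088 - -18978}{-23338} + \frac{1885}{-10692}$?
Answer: $- \frac{252226901}{124764948} \approx -2.0216$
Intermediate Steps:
$\frac{24088 - -18978}{-23338} + \frac{1885}{-10692} = \left(24088 + 18978\right) \left(- \frac{1}{23338}\right) + 1885 \left(- \frac{1}{10692}\right) = 43066 \left(- \frac{1}{23338}\right) - \frac{1885}{10692} = - \frac{21533}{11669} - \frac{1885}{10692} = - \frac{252226901}{124764948}$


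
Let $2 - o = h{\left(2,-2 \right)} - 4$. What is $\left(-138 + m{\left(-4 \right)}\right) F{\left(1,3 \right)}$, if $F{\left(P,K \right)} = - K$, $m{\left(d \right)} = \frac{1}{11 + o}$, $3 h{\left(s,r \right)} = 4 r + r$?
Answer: $\frac{25245}{61} \approx 413.85$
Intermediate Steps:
$h{\left(s,r \right)} = \frac{5 r}{3}$ ($h{\left(s,r \right)} = \frac{4 r + r}{3} = \frac{5 r}{3}$)
$o = \frac{28}{3}$ ($o = 2 - \left(\frac{5}{3} \left(-2\right) - 4\right) = 2 - \left(- \frac{10}{3} - 4\right) = 2 - - \frac{22}{3} = 2 + \frac{22}{3} = \frac{28}{3} \approx 9.3333$)
$m{\left(d \right)} = \frac{3}{61}$ ($m{\left(d \right)} = \frac{1}{11 + \frac{28}{3}} = \frac{1}{\frac{61}{3}} = \frac{3}{61}$)
$\left(-138 + m{\left(-4 \right)}\right) F{\left(1,3 \right)} = \left(-138 + \frac{3}{61}\right) \left(\left(-1\right) 3\right) = \left(- \frac{8415}{61}\right) \left(-3\right) = \frac{25245}{61}$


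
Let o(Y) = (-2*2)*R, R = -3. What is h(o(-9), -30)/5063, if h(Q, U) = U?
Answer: -30/5063 ≈ -0.0059253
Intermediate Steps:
o(Y) = 12 (o(Y) = -2*2*(-3) = -4*(-3) = 12)
h(o(-9), -30)/5063 = -30/5063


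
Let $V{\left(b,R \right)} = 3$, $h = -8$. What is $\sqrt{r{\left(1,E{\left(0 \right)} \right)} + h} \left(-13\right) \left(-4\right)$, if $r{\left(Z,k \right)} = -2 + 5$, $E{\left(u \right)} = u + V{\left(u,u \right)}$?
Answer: $52 i \sqrt{5} \approx 116.28 i$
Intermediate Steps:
$E{\left(u \right)} = 3 + u$ ($E{\left(u \right)} = u + 3 = 3 + u$)
$r{\left(Z,k \right)} = 3$
$\sqrt{r{\left(1,E{\left(0 \right)} \right)} + h} \left(-13\right) \left(-4\right) = \sqrt{3 - 8} \left(-13\right) \left(-4\right) = \sqrt{-5} \left(-13\right) \left(-4\right) = i \sqrt{5} \left(-13\right) \left(-4\right) = - 13 i \sqrt{5} \left(-4\right) = 52 i \sqrt{5}$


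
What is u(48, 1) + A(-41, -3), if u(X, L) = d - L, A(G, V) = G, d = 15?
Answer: -27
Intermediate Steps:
u(X, L) = 15 - L
u(48, 1) + A(-41, -3) = (15 - 1*1) - 41 = (15 - 1) - 41 = 14 - 41 = -27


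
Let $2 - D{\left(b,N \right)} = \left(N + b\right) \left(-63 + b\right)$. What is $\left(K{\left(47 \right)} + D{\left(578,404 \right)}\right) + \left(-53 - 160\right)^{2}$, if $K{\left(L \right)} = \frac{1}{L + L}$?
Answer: $- \frac{43273745}{94} \approx -4.6036 \cdot 10^{5}$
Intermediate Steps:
$K{\left(L \right)} = \frac{1}{2 L}$
$D{\left(b,N \right)} = 2 - \left(-63 + b\right) \left(N + b\right)$ ($D{\left(b,N \right)} = 2 - \left(N + b\right) \left(-63 + b\right) = 2 - \left(-63 + b\right) \left(N + b\right)$)
$\left(K{\left(47 \right)} + D{\left(578,404 \right)}\right) + \left(-53 - 160\right)^{2} = \left(\frac{1}{2 \cdot 47} + \left(2 - 578^{2} + 63 \cdot 404 + 63 \cdot 578 - 404 \cdot 578\right)\right) + \left(-53 - 160\right)^{2} = \left(\frac{1}{2} \cdot \frac{1}{47} + \left(2 - 334084 + 25452 + 36414 - 233512\right)\right) + \left(-213\right)^{2} = \left(\frac{1}{94} + \left(2 - 334084 + 25452 + 36414 - 233512\right)\right) + 45369 = \left(\frac{1}{94} - 505728\right) + 45369 = - \frac{47538431}{94} + 45369 = - \frac{43273745}{94}$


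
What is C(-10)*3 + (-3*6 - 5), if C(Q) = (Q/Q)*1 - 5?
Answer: -35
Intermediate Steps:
C(Q) = -4 (C(Q) = 1*1 - 5 = 1 - 5 = -4)
C(-10)*3 + (-3*6 - 5) = -4*3 + (-3*6 - 5) = -12 + (-18 - 5) = -12 - 23 = -35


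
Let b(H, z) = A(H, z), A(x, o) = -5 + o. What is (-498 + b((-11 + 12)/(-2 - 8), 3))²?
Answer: 250000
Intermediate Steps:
b(H, z) = -5 + z
(-498 + b((-11 + 12)/(-2 - 8), 3))² = (-498 + (-5 + 3))² = (-498 - 2)² = (-500)² = 250000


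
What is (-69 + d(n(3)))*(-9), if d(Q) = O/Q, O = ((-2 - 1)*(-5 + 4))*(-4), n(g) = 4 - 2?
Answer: 675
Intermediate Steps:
n(g) = 2
O = -12 (O = -3*(-1)*(-4) = 3*(-4) = -12)
d(Q) = -12/Q
(-69 + d(n(3)))*(-9) = (-69 - 12/2)*(-9) = (-69 - 12*1/2)*(-9) = (-69 - 6)*(-9) = -75*(-9) = 675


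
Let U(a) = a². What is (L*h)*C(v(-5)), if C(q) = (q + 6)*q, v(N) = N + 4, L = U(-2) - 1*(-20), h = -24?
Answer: 2880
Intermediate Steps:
L = 24 (L = (-2)² - 1*(-20) = 4 + 20 = 24)
v(N) = 4 + N
C(q) = q*(6 + q) (C(q) = (6 + q)*q = q*(6 + q))
(L*h)*C(v(-5)) = (24*(-24))*((4 - 5)*(6 + (4 - 5))) = -(-576)*(6 - 1) = -(-576)*5 = -576*(-5) = 2880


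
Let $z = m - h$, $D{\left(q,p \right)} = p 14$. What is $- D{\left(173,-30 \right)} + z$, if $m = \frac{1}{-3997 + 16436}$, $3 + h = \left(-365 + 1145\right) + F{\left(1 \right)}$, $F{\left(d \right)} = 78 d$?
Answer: $- \frac{5410964}{12439} \approx -435.0$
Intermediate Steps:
$D{\left(q,p \right)} = 14 p$
$h = 855$ ($h = -3 + \left(\left(-365 + 1145\right) + 78 \cdot 1\right) = -3 + \left(780 + 78\right) = -3 + 858 = 855$)
$m = \frac{1}{12439} \approx 8.0392 \cdot 10^{-5}$
$z = - \frac{10635344}{12439}$ ($z = \frac{1}{12439} - 855 = - \frac{10635344}{12439} \approx -855.0$)
$- D{\left(173,-30 \right)} + z = - 14 \left(-30\right) - \frac{10635344}{12439} = \left(-1\right) \left(-420\right) - \frac{10635344}{12439} = 420 - \frac{10635344}{12439} = - \frac{5410964}{12439}$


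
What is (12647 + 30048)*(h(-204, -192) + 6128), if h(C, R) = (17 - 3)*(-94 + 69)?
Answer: 246691710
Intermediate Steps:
h(C, R) = -350 (h(C, R) = 14*(-25) = -350)
(12647 + 30048)*(h(-204, -192) + 6128) = (12647 + 30048)*(-350 + 6128) = 42695*5778 = 246691710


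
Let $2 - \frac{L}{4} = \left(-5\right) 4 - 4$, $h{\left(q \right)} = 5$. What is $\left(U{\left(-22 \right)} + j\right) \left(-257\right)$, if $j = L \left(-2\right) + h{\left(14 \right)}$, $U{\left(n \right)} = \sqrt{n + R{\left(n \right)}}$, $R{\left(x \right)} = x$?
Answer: $52171 - 514 i \sqrt{11} \approx 52171.0 - 1704.7 i$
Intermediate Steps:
$L = 104$ ($L = 8 - 4 \left(\left(-5\right) 4 - 4\right) = 8 - 4 \left(-20 - 4\right) = 8 - -96 = 8 + 96 = 104$)
$U{\left(n \right)} = \sqrt{2} \sqrt{n}$ ($U{\left(n \right)} = \sqrt{n + n} = \sqrt{2 n} = \sqrt{2} \sqrt{n}$)
$j = -203$ ($j = 104 \left(-2\right) + 5 = -208 + 5 = -203$)
$\left(U{\left(-22 \right)} + j\right) \left(-257\right) = \left(\sqrt{2} \sqrt{-22} - 203\right) \left(-257\right) = \left(\sqrt{2} i \sqrt{22} - 203\right) \left(-257\right) = \left(2 i \sqrt{11} - 203\right) \left(-257\right) = \left(-203 + 2 i \sqrt{11}\right) \left(-257\right) = 52171 - 514 i \sqrt{11}$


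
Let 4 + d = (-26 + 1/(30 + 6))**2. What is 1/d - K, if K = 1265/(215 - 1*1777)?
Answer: 100123747/123403822 ≈ 0.81135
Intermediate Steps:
d = 869041/1296 (d = -4 + (-26 + 1/(30 + 6))**2 = -4 + (-26 + 1/36)**2 = -4 + (-935/36)**2 = -4 + 874225/1296 = 869041/1296 ≈ 670.56)
K = -115/142 (K = 1265/(215 - 1777) = 1265/(-1562) = 1265*(-1/1562) = -115/142 ≈ -0.80986)
1/d - K = 1/(869041/1296) - 1*(-115/142) = 1296/869041 + 115/142 = 100123747/123403822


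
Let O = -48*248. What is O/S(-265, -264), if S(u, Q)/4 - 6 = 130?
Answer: -372/17 ≈ -21.882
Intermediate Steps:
S(u, Q) = 544 (S(u, Q) = 24 + 4*130 = 24 + 520 = 544)
O = -11904
O/S(-265, -264) = -11904/544 = -11904*1/544 = -372/17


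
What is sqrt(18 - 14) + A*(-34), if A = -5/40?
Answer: 25/4 ≈ 6.2500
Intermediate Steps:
A = -1/8 (A = -5*1/40 = -1/8 ≈ -0.12500)
sqrt(18 - 14) + A*(-34) = sqrt(18 - 14) - 1/8*(-34) = sqrt(4) + 17/4 = 2 + 17/4 = 25/4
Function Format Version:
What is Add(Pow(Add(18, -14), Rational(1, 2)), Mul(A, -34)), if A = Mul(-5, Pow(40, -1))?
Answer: Rational(25, 4) ≈ 6.2500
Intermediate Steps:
A = Rational(-1, 8) (A = Mul(-5, Rational(1, 40)) = Rational(-1, 8) ≈ -0.12500)
Add(Pow(Add(18, -14), Rational(1, 2)), Mul(A, -34)) = Add(Pow(Add(18, -14), Rational(1, 2)), Mul(Rational(-1, 8), -34)) = Add(Pow(4, Rational(1, 2)), Rational(17, 4)) = Add(2, Rational(17, 4)) = Rational(25, 4)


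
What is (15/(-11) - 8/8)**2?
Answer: 676/121 ≈ 5.5868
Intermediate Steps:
(15/(-11) - 8/8)**2 = (15*(-1/11) - 8*1/8)**2 = (-15/11 - 1)**2 = (-26/11)**2 = 676/121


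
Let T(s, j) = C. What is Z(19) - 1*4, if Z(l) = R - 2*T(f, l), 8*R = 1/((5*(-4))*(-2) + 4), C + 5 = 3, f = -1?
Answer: 1/352 ≈ 0.0028409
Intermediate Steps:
C = -2 (C = -5 + 3 = -2)
T(s, j) = -2
R = 1/352 (R = 1/(8*((5*(-4))*(-2) + 4)) = 1/(8*(-20*(-2) + 4)) = 1/(8*(40 + 4)) = (⅛)/44 = (⅛)*(1/44) = 1/352 ≈ 0.0028409)
Z(l) = 1409/352 (Z(l) = 1/352 - 2*(-2) = 1/352 + 4 = 1409/352)
Z(19) - 1*4 = 1409/352 - 1*4 = 1409/352 - 4 = 1/352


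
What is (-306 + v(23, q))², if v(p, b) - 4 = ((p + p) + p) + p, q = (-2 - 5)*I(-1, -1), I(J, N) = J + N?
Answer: 44100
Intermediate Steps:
q = 14 (q = (-2 - 5)*(-1 - 1) = -7*(-2) = 14)
v(p, b) = 4 + 4*p (v(p, b) = 4 + (((p + p) + p) + p) = 4 + ((2*p + p) + p) = 4 + (3*p + p) = 4 + 4*p)
(-306 + v(23, q))² = (-306 + (4 + 4*23))² = (-306 + (4 + 92))² = (-306 + 96)² = (-210)² = 44100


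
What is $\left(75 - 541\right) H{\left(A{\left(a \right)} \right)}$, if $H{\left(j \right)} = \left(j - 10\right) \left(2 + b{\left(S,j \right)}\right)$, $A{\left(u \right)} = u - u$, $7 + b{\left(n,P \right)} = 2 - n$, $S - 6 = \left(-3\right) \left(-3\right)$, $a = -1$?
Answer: $-83880$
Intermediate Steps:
$S = 15$ ($S = 6 - -9 = 6 + 9 = 15$)
$b{\left(n,P \right)} = -5 - n$ ($b{\left(n,P \right)} = -7 - \left(-2 + n\right) = -5 - n$)
$A{\left(u \right)} = 0$
$H{\left(j \right)} = 180 - 18 j$ ($H{\left(j \right)} = \left(j - 10\right) \left(2 - 20\right) = \left(-10 + j\right) \left(2 - 20\right) = \left(-10 + j\right) \left(-18\right) = 180 - 18 j$)
$\left(75 - 541\right) H{\left(A{\left(a \right)} \right)} = \left(75 - 541\right) \left(180 - 0\right) = - 466 \left(180 + 0\right) = \left(-466\right) 180 = -83880$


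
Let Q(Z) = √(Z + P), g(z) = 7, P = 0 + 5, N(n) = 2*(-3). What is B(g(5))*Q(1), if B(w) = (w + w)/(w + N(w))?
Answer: 14*√6 ≈ 34.293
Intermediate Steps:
N(n) = -6
P = 5
B(w) = 2*w/(-6 + w) (B(w) = (w + w)/(w - 6) = (2*w)/(-6 + w) = 2*w/(-6 + w))
Q(Z) = √(5 + Z) (Q(Z) = √(Z + 5) = √(5 + Z))
B(g(5))*Q(1) = (2*7/(-6 + 7))*√(5 + 1) = (2*7/1)*√6 = (2*7*1)*√6 = 14*√6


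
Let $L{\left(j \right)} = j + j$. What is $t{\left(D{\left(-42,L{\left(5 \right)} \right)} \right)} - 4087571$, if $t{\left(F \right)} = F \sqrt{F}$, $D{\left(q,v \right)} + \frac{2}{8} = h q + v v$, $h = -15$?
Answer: $-4087571 + \frac{2919 \sqrt{2919}}{8} \approx -4.0679 \cdot 10^{6}$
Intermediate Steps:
$L{\left(j \right)} = 2 j$
$D{\left(q,v \right)} = - \frac{1}{4} + v^{2} - 15 q$ ($D{\left(q,v \right)} = - \frac{1}{4} - \left(15 q - v v\right) = - \frac{1}{4} - \left(- v^{2} + 15 q\right) = - \frac{1}{4} + v^{2} - 15 q$)
$t{\left(F \right)} = F^{\frac{3}{2}}$
$t{\left(D{\left(-42,L{\left(5 \right)} \right)} \right)} - 4087571 = \left(- \frac{1}{4} + \left(2 \cdot 5\right)^{2} - -630\right)^{\frac{3}{2}} - 4087571 = \left(- \frac{1}{4} + 10^{2} + 630\right)^{\frac{3}{2}} - 4087571 = \left(- \frac{1}{4} + 100 + 630\right)^{\frac{3}{2}} - 4087571 = \left(\frac{2919}{4}\right)^{\frac{3}{2}} - 4087571 = \frac{2919 \sqrt{2919}}{8} - 4087571 = -4087571 + \frac{2919 \sqrt{2919}}{8}$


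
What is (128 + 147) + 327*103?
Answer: 33956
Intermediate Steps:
(128 + 147) + 327*103 = 275 + 33681 = 33956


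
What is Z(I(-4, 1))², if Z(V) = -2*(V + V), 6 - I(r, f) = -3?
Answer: 1296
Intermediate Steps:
I(r, f) = 9 (I(r, f) = 6 - 1*(-3) = 6 + 3 = 9)
Z(V) = -4*V
Z(I(-4, 1))² = (-4*9)² = (-36)² = 1296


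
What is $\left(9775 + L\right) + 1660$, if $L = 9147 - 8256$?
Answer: $12326$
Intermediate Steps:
$L = 891$
$\left(9775 + L\right) + 1660 = \left(9775 + 891\right) + 1660 = 10666 + 1660 = 12326$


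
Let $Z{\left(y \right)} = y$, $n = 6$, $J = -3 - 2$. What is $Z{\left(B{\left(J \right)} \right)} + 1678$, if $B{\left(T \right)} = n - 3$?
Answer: $1681$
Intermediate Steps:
$J = -5$
$B{\left(T \right)} = 3$ ($B{\left(T \right)} = 6 - 3 = 3$)
$Z{\left(B{\left(J \right)} \right)} + 1678 = 3 + 1678 = 1681$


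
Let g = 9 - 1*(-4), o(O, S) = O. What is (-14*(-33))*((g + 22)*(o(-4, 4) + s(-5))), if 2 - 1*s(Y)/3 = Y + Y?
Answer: 517440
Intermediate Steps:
g = 13 (g = 9 + 4 = 13)
s(Y) = 6 - 6*Y (s(Y) = 6 - 3*(Y + Y) = 6 - 6*Y)
(-14*(-33))*((g + 22)*(o(-4, 4) + s(-5))) = (-14*(-33))*((13 + 22)*(-4 + (6 - 6*(-5)))) = 462*(35*(-4 + (6 + 30))) = 462*(35*(-4 + 36)) = 462*(35*32) = 462*1120 = 517440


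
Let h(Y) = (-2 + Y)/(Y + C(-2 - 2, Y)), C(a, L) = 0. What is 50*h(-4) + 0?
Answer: 75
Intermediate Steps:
h(Y) = (-2 + Y)/Y (h(Y) = (-2 + Y)/(Y + 0) = (-2 + Y)/Y)
50*h(-4) + 0 = 50*((-2 - 4)/(-4)) + 0 = 50*(-¼*(-6)) + 0 = 50*(3/2) + 0 = 75 + 0 = 75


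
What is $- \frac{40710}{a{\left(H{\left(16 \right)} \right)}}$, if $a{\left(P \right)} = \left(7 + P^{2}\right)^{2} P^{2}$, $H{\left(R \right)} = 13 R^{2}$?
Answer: $- \frac{20355}{679313834111090327552} \approx -2.9964 \cdot 10^{-17}$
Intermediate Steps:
$a{\left(P \right)} = P^{2} \left(7 + P^{2}\right)^{2}$
$- \frac{40710}{a{\left(H{\left(16 \right)} \right)}} = - \frac{40710}{\left(13 \cdot 16^{2}\right)^{2} \left(7 + \left(13 \cdot 16^{2}\right)^{2}\right)^{2}} = - \frac{40710}{\left(13 \cdot 256\right)^{2} \left(7 + \left(13 \cdot 256\right)^{2}\right)^{2}} = - \frac{40710}{3328^{2} \left(7 + 3328^{2}\right)^{2}} = - \frac{40710}{11075584 \left(7 + 11075584\right)^{2}} = - \frac{40710}{11075584 \cdot 11075591^{2}} = - \frac{40710}{11075584 \cdot 122668715999281} = - \frac{40710}{1358627668222180655104} = \left(-40710\right) \frac{1}{1358627668222180655104} = - \frac{20355}{679313834111090327552}$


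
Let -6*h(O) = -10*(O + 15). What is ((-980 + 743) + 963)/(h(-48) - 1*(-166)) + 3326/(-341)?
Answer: -40540/12617 ≈ -3.2131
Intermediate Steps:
h(O) = 25 + 5*O/3 (h(O) = -(-5)*(O + 15)/3 = -(-5)*(15 + O)/3 = -(-150 - 10*O)/6 = 25 + 5*O/3)
((-980 + 743) + 963)/(h(-48) - 1*(-166)) + 3326/(-341) = ((-980 + 743) + 963)/((25 + (5/3)*(-48)) - 1*(-166)) + 3326/(-341) = (-237 + 963)/((25 - 80) + 166) + 3326*(-1/341) = 726/(-55 + 166) - 3326/341 = 726/111 - 3326/341 = 726*(1/111) - 3326/341 = 242/37 - 3326/341 = -40540/12617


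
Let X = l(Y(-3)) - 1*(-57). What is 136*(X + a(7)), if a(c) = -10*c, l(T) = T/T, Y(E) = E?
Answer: -1632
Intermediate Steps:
l(T) = 1
X = 58 (X = 1 - 1*(-57) = 1 + 57 = 58)
136*(X + a(7)) = 136*(58 - 10*7) = 136*(58 - 70) = 136*(-12) = -1632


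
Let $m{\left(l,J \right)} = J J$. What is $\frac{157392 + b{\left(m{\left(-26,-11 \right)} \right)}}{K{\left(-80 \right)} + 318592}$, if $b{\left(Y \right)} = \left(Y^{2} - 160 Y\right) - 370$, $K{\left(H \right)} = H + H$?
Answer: $\frac{4913}{10272} \approx 0.47829$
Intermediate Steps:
$K{\left(H \right)} = 2 H$
$m{\left(l,J \right)} = J^{2}$
$b{\left(Y \right)} = -370 + Y^{2} - 160 Y$
$\frac{157392 + b{\left(m{\left(-26,-11 \right)} \right)}}{K{\left(-80 \right)} + 318592} = \frac{157392 - \left(370 - 14641 + 19360\right)}{2 \left(-80\right) + 318592} = \frac{157392 - \left(19730 - 14641\right)}{-160 + 318592} = \frac{157392 - 5089}{318432} = \left(157392 - 5089\right) \frac{1}{318432} = 152303 \cdot \frac{1}{318432} = \frac{4913}{10272}$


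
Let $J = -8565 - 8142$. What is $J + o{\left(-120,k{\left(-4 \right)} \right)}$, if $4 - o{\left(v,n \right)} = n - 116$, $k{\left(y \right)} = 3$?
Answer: $-16590$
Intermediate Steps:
$J = -16707$ ($J = -8565 - 8142 = -16707$)
$o{\left(v,n \right)} = 120 - n$ ($o{\left(v,n \right)} = 4 - \left(n - 116\right) = 4 - \left(-116 + n\right) = 120 - n$)
$J + o{\left(-120,k{\left(-4 \right)} \right)} = -16707 + \left(120 - 3\right) = -16707 + 117 = -16590$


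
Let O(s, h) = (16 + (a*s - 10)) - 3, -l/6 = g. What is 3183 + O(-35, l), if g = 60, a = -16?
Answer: 3746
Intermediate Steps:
l = -360 (l = -6*60 = -360)
O(s, h) = 3 - 16*s (O(s, h) = (16 + (-16*s - 10)) - 3 = (16 + (-10 - 16*s)) - 3 = (6 - 16*s) - 3 = 3 - 16*s)
3183 + O(-35, l) = 3183 + (3 - 16*(-35)) = 3183 + (3 + 560) = 3183 + 563 = 3746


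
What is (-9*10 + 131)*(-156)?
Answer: -6396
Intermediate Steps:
(-9*10 + 131)*(-156) = (-90 + 131)*(-156) = 41*(-156) = -6396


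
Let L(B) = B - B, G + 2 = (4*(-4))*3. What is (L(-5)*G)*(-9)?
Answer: 0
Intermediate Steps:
G = -50 (G = -2 + (4*(-4))*3 = -2 - 16*3 = -2 - 48 = -50)
L(B) = 0
(L(-5)*G)*(-9) = (0*(-50))*(-9) = 0*(-9) = 0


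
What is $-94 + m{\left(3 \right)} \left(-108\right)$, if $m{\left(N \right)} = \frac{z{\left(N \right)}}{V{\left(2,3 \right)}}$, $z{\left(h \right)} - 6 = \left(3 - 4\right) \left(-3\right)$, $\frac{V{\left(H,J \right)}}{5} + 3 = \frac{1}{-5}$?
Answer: $- \frac{133}{4} \approx -33.25$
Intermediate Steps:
$V{\left(H,J \right)} = -16$ ($V{\left(H,J \right)} = -15 + \frac{5}{-5} = -15 + 5 \left(- \frac{1}{5}\right) = -15 - 1 = -16$)
$z{\left(h \right)} = 9$ ($z{\left(h \right)} = 6 + \left(3 - 4\right) \left(-3\right) = 6 - -3 = 6 + 3 = 9$)
$m{\left(N \right)} = - \frac{9}{16}$ ($m{\left(N \right)} = \frac{9}{-16} = 9 \left(- \frac{1}{16}\right) = - \frac{9}{16}$)
$-94 + m{\left(3 \right)} \left(-108\right) = -94 - - \frac{243}{4} = -94 + \frac{243}{4} = - \frac{133}{4}$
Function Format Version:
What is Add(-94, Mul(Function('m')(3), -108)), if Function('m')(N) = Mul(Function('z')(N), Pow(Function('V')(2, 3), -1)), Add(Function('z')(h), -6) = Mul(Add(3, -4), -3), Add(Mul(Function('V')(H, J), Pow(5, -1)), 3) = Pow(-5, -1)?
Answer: Rational(-133, 4) ≈ -33.250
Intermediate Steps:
Function('V')(H, J) = -16 (Function('V')(H, J) = Add(-15, Mul(5, Pow(-5, -1))) = Add(-15, Mul(5, Rational(-1, 5))) = Add(-15, -1) = -16)
Function('z')(h) = 9 (Function('z')(h) = Add(6, Mul(Add(3, -4), -3)) = Add(6, Mul(-1, -3)) = Add(6, 3) = 9)
Function('m')(N) = Rational(-9, 16) (Function('m')(N) = Mul(9, Pow(-16, -1)) = Mul(9, Rational(-1, 16)) = Rational(-9, 16))
Add(-94, Mul(Function('m')(3), -108)) = Add(-94, Mul(Rational(-9, 16), -108)) = Add(-94, Rational(243, 4)) = Rational(-133, 4)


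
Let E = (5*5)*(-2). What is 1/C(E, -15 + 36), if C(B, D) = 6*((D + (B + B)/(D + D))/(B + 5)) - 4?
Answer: -315/2042 ≈ -0.15426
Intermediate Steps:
E = -50 (E = 25*(-2) = -50)
C(B, D) = -4 + 6*(D + B/D)/(5 + B) (C(B, D) = 6*((D + (2*B)/((2*D)))/(5 + B)) - 4 = 6*((D + (2*B)*(1/(2*D)))/(5 + B)) - 4 = 6*((D + B/D)/(5 + B)) - 4 = 6*(D + B/D)/(5 + B) - 4 = -4 + 6*(D + B/D)/(5 + B))
1/C(E, -15 + 36) = 1/(2*(-10*(-15 + 36) + 3*(-50) + 3*(-15 + 36)**2 - 2*(-50)*(-15 + 36))/((-15 + 36)*(5 - 50))) = 1/(2*(-10*21 - 150 + 3*21**2 - 2*(-50)*21)/(21*(-45))) = 1/(2*(1/21)*(-1/45)*(-210 - 150 + 3*441 + 2100)) = 1/(2*(1/21)*(-1/45)*(-210 - 150 + 1323 + 2100)) = 1/(2*(1/21)*(-1/45)*3063) = 1/(-2042/315) = -315/2042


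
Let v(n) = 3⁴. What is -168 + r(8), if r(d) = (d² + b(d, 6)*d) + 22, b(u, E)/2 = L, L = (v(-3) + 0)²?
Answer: 104894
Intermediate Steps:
v(n) = 81
L = 6561 (L = (81 + 0)² = 81² = 6561)
b(u, E) = 13122 (b(u, E) = 2*6561 = 13122)
r(d) = 22 + d² + 13122*d (r(d) = (d² + 13122*d) + 22 = 22 + d² + 13122*d)
-168 + r(8) = -168 + (22 + 8² + 13122*8) = -168 + (22 + 64 + 104976) = -168 + 105062 = 104894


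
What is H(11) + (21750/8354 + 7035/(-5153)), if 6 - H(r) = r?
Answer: -80966725/21524081 ≈ -3.7617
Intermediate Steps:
H(r) = 6 - r
H(11) + (21750/8354 + 7035/(-5153)) = (6 - 1*11) + (21750/8354 + 7035/(-5153)) = (6 - 11) + (21750*(1/8354) + 7035*(-1/5153)) = -5 + (10875/4177 - 7035/5153) = -5 + 26653680/21524081 = -80966725/21524081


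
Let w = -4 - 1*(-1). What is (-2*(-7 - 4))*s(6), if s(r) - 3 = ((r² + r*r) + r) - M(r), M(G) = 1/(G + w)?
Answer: 5324/3 ≈ 1774.7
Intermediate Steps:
w = -3 (w = -4 + 1 = -3)
M(G) = 1/(-3 + G) (M(G) = 1/(G - 3) = 1/(-3 + G))
s(r) = 3 + r - 1/(-3 + r) + 2*r² (s(r) = 3 + (((r² + r*r) + r) - 1/(-3 + r)) = 3 + (((r² + r²) + r) - 1/(-3 + r)) = 3 + ((2*r² + r) - 1/(-3 + r)) = 3 + ((r + 2*r²) - 1/(-3 + r)) = 3 + (r - 1/(-3 + r) + 2*r²) = 3 + r - 1/(-3 + r) + 2*r²)
(-2*(-7 - 4))*s(6) = (-2*(-7 - 4))*((-10 - 5*6² + 2*6³)/(-3 + 6)) = (-2*(-11))*((-10 - 5*36 + 2*216)/3) = 22*((-10 - 180 + 432)/3) = 22*((⅓)*242) = 22*(242/3) = 5324/3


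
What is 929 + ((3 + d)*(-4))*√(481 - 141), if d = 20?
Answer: 929 - 184*√85 ≈ -767.40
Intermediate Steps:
929 + ((3 + d)*(-4))*√(481 - 141) = 929 + ((3 + 20)*(-4))*√(481 - 141) = 929 + (23*(-4))*√340 = 929 - 184*√85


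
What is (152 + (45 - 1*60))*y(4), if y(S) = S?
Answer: 548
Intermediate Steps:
(152 + (45 - 1*60))*y(4) = (152 + (45 - 1*60))*4 = (152 + (45 - 60))*4 = (152 - 15)*4 = 137*4 = 548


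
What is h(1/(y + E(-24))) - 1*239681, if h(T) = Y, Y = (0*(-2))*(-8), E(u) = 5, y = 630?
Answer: -239681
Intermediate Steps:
Y = 0 (Y = 0*(-8) = 0)
h(T) = 0
h(1/(y + E(-24))) - 1*239681 = 0 - 1*239681 = 0 - 239681 = -239681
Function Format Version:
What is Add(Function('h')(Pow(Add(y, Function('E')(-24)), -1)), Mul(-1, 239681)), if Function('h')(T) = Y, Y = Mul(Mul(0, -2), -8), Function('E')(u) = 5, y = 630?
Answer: -239681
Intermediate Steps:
Y = 0 (Y = Mul(0, -8) = 0)
Function('h')(T) = 0
Add(Function('h')(Pow(Add(y, Function('E')(-24)), -1)), Mul(-1, 239681)) = Add(0, Mul(-1, 239681)) = Add(0, -239681) = -239681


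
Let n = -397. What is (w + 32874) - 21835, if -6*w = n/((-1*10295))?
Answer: 681878633/61770 ≈ 11039.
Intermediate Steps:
w = -397/61770 (w = -(-397)/(6*((-1*10295))) = -(-397)/(6*(-10295)) = -(-397)*(-1)/(6*10295) = -⅙*397/10295 = -397/61770 ≈ -0.0064271)
(w + 32874) - 21835 = (-397/61770 + 32874) - 21835 = 2030626583/61770 - 21835 = 681878633/61770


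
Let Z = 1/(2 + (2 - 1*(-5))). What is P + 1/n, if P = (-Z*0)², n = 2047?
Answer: 1/2047 ≈ 0.00048852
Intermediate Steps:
Z = ⅑ (Z = 1/(2 + (2 + 5)) = 1/(2 + 7) = 1/9 = ⅑ ≈ 0.11111)
P = 0 (P = (-1*⅑*0)² = (-⅑*0)² = 0² = 0)
P + 1/n = 0 + 1/2047 = 1/2047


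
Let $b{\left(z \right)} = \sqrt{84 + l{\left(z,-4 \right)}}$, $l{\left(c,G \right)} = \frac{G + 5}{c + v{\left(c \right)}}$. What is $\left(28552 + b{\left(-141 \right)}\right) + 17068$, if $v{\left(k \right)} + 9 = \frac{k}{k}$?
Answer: $45620 + \frac{\sqrt{1864735}}{149} \approx 45629.0$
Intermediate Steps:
$v{\left(k \right)} = -8$ ($v{\left(k \right)} = -9 + \frac{k}{k} = -9 + 1 = -8$)
$l{\left(c,G \right)} = \frac{5 + G}{-8 + c}$ ($l{\left(c,G \right)} = \frac{G + 5}{c - 8} = \frac{5 + G}{-8 + c}$)
$b{\left(z \right)} = \sqrt{84 + \frac{1}{-8 + z}}$ ($b{\left(z \right)} = \sqrt{84 + \frac{5 - 4}{-8 + z}} = \sqrt{84 + \frac{1}{-8 + z} 1} = \sqrt{84 + \frac{1}{-8 + z}}$)
$\left(28552 + b{\left(-141 \right)}\right) + 17068 = \left(28552 + \sqrt{\frac{-671 + 84 \left(-141\right)}{-8 - 141}}\right) + 17068 = \left(28552 + \sqrt{\frac{-671 - 11844}{-149}}\right) + 17068 = \left(28552 + \sqrt{\left(- \frac{1}{149}\right) \left(-12515\right)}\right) + 17068 = \left(28552 + \sqrt{\frac{12515}{149}}\right) + 17068 = \left(28552 + \frac{\sqrt{1864735}}{149}\right) + 17068 = 45620 + \frac{\sqrt{1864735}}{149}$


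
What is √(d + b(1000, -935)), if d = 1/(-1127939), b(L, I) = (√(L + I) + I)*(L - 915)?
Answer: √(-101111781665254414 + 108140942956285*√65)/1127939 ≈ 280.69*I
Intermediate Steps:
b(L, I) = (-915 + L)*(I + √(I + L)) (b(L, I) = (√(I + L) + I)*(-915 + L) = (I + √(I + L))*(-915 + L) = (-915 + L)*(I + √(I + L)))
d = -1/1127939 ≈ -8.8657e-7
√(d + b(1000, -935)) = √(-1/1127939 + (-915*(-935) - 915*√(-935 + 1000) - 935*1000 + 1000*√(-935 + 1000))) = √(-1/1127939 + (855525 - 915*√65 - 935000 + 1000*√65)) = √(-1/1127939 + (-79475 + 85*√65)) = √(-89642952026/1127939 + 85*√65)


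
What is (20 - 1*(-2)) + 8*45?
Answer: 382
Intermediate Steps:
(20 - 1*(-2)) + 8*45 = (20 + 2) + 360 = 22 + 360 = 382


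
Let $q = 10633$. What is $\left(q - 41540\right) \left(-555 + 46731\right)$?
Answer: $-1427161632$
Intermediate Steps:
$\left(q - 41540\right) \left(-555 + 46731\right) = \left(10633 - 41540\right) \left(-555 + 46731\right) = \left(-30907\right) 46176 = -1427161632$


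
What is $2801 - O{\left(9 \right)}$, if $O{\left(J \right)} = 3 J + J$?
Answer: $2765$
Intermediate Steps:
$O{\left(J \right)} = 4 J$
$2801 - O{\left(9 \right)} = 2801 - 4 \cdot 9 = 2801 - 36 = 2765$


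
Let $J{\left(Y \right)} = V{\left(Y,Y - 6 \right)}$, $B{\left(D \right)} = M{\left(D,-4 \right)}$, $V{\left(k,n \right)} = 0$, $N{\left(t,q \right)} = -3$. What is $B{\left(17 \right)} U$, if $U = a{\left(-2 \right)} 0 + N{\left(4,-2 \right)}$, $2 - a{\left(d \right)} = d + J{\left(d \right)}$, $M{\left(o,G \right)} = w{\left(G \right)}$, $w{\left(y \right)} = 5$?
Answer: $-15$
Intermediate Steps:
$M{\left(o,G \right)} = 5$
$B{\left(D \right)} = 5$
$J{\left(Y \right)} = 0$
$a{\left(d \right)} = 2 - d$ ($a{\left(d \right)} = 2 - \left(d + 0\right) = 2 - d$)
$U = -3$ ($U = \left(2 - -2\right) 0 - 3 = \left(2 + 2\right) 0 - 3 = 4 \cdot 0 - 3 = 0 - 3 = -3$)
$B{\left(17 \right)} U = 5 \left(-3\right) = -15$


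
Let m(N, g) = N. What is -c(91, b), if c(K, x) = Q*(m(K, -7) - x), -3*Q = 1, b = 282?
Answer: -191/3 ≈ -63.667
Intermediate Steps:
Q = -1/3 (Q = -1/3*1 = -1/3 ≈ -0.33333)
c(K, x) = -K/3 + x/3 (c(K, x) = -(K - x)/3 = -K/3 + x/3)
-c(91, b) = -(-1/3*91 + (1/3)*282) = -(-91/3 + 94) = -1*191/3 = -191/3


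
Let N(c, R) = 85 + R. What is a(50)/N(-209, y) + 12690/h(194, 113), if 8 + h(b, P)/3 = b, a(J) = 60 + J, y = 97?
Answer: 65860/2821 ≈ 23.346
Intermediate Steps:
h(b, P) = -24 + 3*b
a(50)/N(-209, y) + 12690/h(194, 113) = (60 + 50)/(85 + 97) + 12690/(-24 + 3*194) = 110/182 + 12690/(-24 + 582) = 110*(1/182) + 12690/558 = 55/91 + 12690*(1/558) = 55/91 + 705/31 = 65860/2821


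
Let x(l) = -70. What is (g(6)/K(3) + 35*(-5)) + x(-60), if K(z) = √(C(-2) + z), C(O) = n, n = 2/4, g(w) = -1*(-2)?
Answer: -245 + 2*√14/7 ≈ -243.93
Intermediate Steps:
g(w) = 2
n = ½ (n = 2*(¼) = ½ ≈ 0.50000)
C(O) = ½
K(z) = √(½ + z)
(g(6)/K(3) + 35*(-5)) + x(-60) = (2/((√(2 + 4*3)/2)) + 35*(-5)) - 70 = (2/((√(2 + 12)/2)) - 175) - 70 = (2/((√14/2)) - 175) - 70 = (2*(√14/7) - 175) - 70 = (2*√14/7 - 175) - 70 = (-175 + 2*√14/7) - 70 = -245 + 2*√14/7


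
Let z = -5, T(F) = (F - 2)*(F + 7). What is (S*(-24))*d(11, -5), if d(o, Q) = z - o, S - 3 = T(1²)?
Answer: -1920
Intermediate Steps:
T(F) = (-2 + F)*(7 + F)
S = -5 (S = 3 + (-14 + (1²)² + 5*1²) = 3 + (-14 + 1² + 5*1) = 3 + (-14 + 1 + 5) = 3 - 8 = -5)
d(o, Q) = -5 - o
(S*(-24))*d(11, -5) = (-5*(-24))*(-5 - 1*11) = 120*(-5 - 11) = 120*(-16) = -1920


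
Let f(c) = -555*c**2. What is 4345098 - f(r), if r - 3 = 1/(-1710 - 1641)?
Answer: 16282685835806/3743067 ≈ 4.3501e+6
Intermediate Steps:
r = 10052/3351 (r = 3 + 1/(-1710 - 1641) = 3 + 1/(-3351) = 3 - 1/3351 = 10052/3351 ≈ 2.9997)
4345098 - f(r) = 4345098 - (-555)*(10052/3351)**2 = 4345098 - (-555)*101042704/11229201 = 4345098 - 1*(-18692900240/3743067) = 4345098 + 18692900240/3743067 = 16282685835806/3743067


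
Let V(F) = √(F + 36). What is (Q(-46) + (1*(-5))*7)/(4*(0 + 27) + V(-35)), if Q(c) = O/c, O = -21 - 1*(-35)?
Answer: -812/2507 ≈ -0.32389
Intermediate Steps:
O = 14 (O = -21 + 35 = 14)
Q(c) = 14/c
V(F) = √(36 + F)
(Q(-46) + (1*(-5))*7)/(4*(0 + 27) + V(-35)) = (14/(-46) + (1*(-5))*7)/(4*(0 + 27) + √(36 - 35)) = (14*(-1/46) - 5*7)/(4*27 + √1) = (-7/23 - 35)/(108 + 1) = -812/23/109 = -812/23*1/109 = -812/2507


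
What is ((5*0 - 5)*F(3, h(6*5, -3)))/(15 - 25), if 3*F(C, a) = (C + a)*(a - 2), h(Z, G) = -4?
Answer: 1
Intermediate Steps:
F(C, a) = (-2 + a)*(C + a)/3 (F(C, a) = ((C + a)*(a - 2))/3 = ((C + a)*(-2 + a))/3 = ((-2 + a)*(C + a))/3 = (-2 + a)*(C + a)/3)
((5*0 - 5)*F(3, h(6*5, -3)))/(15 - 25) = ((5*0 - 5)*(-⅔*3 - ⅔*(-4) + (⅓)*(-4)² + (⅓)*3*(-4)))/(15 - 25) = ((0 - 5)*(-2 + 8/3 + (⅓)*16 - 4))/(-10) = -5*(-2 + 8/3 + 16/3 - 4)*(-⅒) = -5*2*(-⅒) = -10*(-⅒) = 1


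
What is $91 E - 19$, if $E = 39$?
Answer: $3530$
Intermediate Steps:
$91 E - 19 = 91 \cdot 39 - 19 = 3549 - 19 = 3530$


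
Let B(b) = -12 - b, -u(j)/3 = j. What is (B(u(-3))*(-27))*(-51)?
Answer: -28917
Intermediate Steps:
u(j) = -3*j
(B(u(-3))*(-27))*(-51) = ((-12 - (-3)*(-3))*(-27))*(-51) = ((-12 - 1*9)*(-27))*(-51) = ((-12 - 9)*(-27))*(-51) = -21*(-27)*(-51) = 567*(-51) = -28917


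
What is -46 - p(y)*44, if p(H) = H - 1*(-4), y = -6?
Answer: 42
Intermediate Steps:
p(H) = 4 + H (p(H) = H + 4 = 4 + H)
-46 - p(y)*44 = -46 - (4 - 6)*44 = -46 - 1*(-2)*44 = -46 + 2*44 = -46 + 88 = 42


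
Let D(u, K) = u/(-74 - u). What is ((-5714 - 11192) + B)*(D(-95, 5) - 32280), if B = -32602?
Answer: 33565186300/21 ≈ 1.5983e+9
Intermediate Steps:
((-5714 - 11192) + B)*(D(-95, 5) - 32280) = ((-5714 - 11192) - 32602)*(-1*(-95)/(74 - 95) - 32280) = (-16906 - 32602)*(-1*(-95)/(-21) - 32280) = -49508*(-1*(-95)*(-1/21) - 32280) = -49508*(-95/21 - 32280) = -49508*(-677975/21) = 33565186300/21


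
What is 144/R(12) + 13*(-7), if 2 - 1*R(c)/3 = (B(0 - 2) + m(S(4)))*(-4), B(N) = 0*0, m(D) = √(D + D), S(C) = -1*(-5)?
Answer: -1191/13 + 16*√10/13 ≈ -87.723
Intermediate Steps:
S(C) = 5
m(D) = √2*√D (m(D) = √(2*D) = √2*√D)
B(N) = 0
R(c) = 6 + 12*√10 (R(c) = 6 - 3*(0 + √2*√5)*(-4) = 6 - 3*(0 + √10)*(-4) = 6 - 3*√10*(-4) = 6 - (-12)*√10 = 6 + 12*√10)
144/R(12) + 13*(-7) = 144/(6 + 12*√10) + 13*(-7) = 144/(6 + 12*√10) - 91 = -91 + 144/(6 + 12*√10)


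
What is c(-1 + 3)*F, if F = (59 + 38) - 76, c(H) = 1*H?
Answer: 42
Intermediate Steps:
c(H) = H
F = 21 (F = 97 - 76 = 21)
c(-1 + 3)*F = (-1 + 3)*21 = 2*21 = 42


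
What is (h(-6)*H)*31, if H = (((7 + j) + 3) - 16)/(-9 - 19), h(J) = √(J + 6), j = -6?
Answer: 0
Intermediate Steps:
h(J) = √(6 + J)
H = 3/7 (H = (((7 - 6) + 3) - 16)/(-9 - 19) = ((1 + 3) - 16)/(-28) = (4 - 16)*(-1/28) = -12*(-1/28) = 3/7 ≈ 0.42857)
(h(-6)*H)*31 = (√(6 - 6)*(3/7))*31 = (√0*(3/7))*31 = (0*(3/7))*31 = 0*31 = 0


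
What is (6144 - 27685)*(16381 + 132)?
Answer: -355706533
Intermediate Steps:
(6144 - 27685)*(16381 + 132) = -21541*16513 = -355706533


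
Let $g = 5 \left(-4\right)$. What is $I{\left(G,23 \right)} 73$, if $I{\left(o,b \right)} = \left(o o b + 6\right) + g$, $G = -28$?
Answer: $1315314$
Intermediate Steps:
$g = -20$
$I{\left(o,b \right)} = -14 + b o^{2}$ ($I{\left(o,b \right)} = \left(o o b + 6\right) - 20 = \left(o^{2} b + 6\right) - 20 = \left(b o^{2} + 6\right) - 20 = \left(6 + b o^{2}\right) - 20 = -14 + b o^{2}$)
$I{\left(G,23 \right)} 73 = \left(-14 + 23 \left(-28\right)^{2}\right) 73 = \left(-14 + 23 \cdot 784\right) 73 = \left(-14 + 18032\right) 73 = 18018 \cdot 73 = 1315314$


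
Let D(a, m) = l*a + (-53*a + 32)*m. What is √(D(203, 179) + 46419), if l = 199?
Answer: I*√1833317 ≈ 1354.0*I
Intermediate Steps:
D(a, m) = 199*a + m*(32 - 53*a) (D(a, m) = 199*a + (-53*a + 32)*m = 199*a + (32 - 53*a)*m = 199*a + m*(32 - 53*a))
√(D(203, 179) + 46419) = √((32*179 + 199*203 - 53*203*179) + 46419) = √((5728 + 40397 - 1925861) + 46419) = √(-1879736 + 46419) = √(-1833317) = I*√1833317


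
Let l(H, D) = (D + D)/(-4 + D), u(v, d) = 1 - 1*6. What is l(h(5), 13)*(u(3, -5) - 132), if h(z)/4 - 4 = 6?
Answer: -3562/9 ≈ -395.78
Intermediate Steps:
u(v, d) = -5 (u(v, d) = 1 - 6 = -5)
h(z) = 40 (h(z) = 16 + 4*6 = 16 + 24 = 40)
l(H, D) = 2*D/(-4 + D) (l(H, D) = (2*D)/(-4 + D) = 2*D/(-4 + D))
l(h(5), 13)*(u(3, -5) - 132) = (2*13/(-4 + 13))*(-5 - 132) = (2*13/9)*(-137) = (2*13*(1/9))*(-137) = (26/9)*(-137) = -3562/9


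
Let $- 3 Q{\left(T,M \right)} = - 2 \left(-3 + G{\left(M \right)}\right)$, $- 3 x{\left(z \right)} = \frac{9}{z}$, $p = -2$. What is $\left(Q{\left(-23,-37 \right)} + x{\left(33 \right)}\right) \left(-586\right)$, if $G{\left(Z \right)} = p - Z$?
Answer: $- \frac{410786}{33} \approx -12448.0$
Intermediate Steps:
$x{\left(z \right)} = - \frac{3}{z}$ ($x{\left(z \right)} = - \frac{9 \frac{1}{z}}{3} = - \frac{3}{z}$)
$G{\left(Z \right)} = -2 - Z$
$Q{\left(T,M \right)} = - \frac{10}{3} - \frac{2 M}{3}$ ($Q{\left(T,M \right)} = - \frac{\left(-2\right) \left(-3 - \left(2 + M\right)\right)}{3} = - \frac{\left(-2\right) \left(-5 - M\right)}{3} = - \frac{10 + 2 M}{3} = - \frac{10}{3} - \frac{2 M}{3}$)
$\left(Q{\left(-23,-37 \right)} + x{\left(33 \right)}\right) \left(-586\right) = \left(\left(- \frac{10}{3} - - \frac{74}{3}\right) - \frac{3}{33}\right) \left(-586\right) = \left(\left(- \frac{10}{3} + \frac{74}{3}\right) - \frac{1}{11}\right) \left(-586\right) = \left(\frac{64}{3} - \frac{1}{11}\right) \left(-586\right) = \frac{701}{33} \left(-586\right) = - \frac{410786}{33}$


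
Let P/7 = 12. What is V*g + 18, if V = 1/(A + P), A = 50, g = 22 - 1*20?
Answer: 1207/67 ≈ 18.015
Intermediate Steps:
g = 2 (g = 22 - 20 = 2)
P = 84 (P = 7*12 = 84)
V = 1/134 (V = 1/(50 + 84) = 1/134 ≈ 0.0074627)
V*g + 18 = (1/134)*2 + 18 = 1/67 + 18 = 1207/67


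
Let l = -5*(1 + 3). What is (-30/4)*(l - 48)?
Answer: 510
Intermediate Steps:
l = -20 (l = -5*4 = -20)
(-30/4)*(l - 48) = (-30/4)*(-20 - 48) = -30*1/4*(-68) = -15/2*(-68) = 510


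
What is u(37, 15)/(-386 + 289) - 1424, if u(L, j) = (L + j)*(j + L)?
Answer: -140832/97 ≈ -1451.9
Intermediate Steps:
u(L, j) = (L + j)² (u(L, j) = (L + j)*(L + j) = (L + j)²)
u(37, 15)/(-386 + 289) - 1424 = (37 + 15)²/(-386 + 289) - 1424 = 52²/(-97) - 1424 = -1/97*2704 - 1424 = -2704/97 - 1424 = -140832/97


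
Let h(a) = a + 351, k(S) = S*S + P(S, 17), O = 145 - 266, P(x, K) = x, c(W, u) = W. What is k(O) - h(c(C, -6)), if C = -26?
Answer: 14195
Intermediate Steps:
O = -121
k(S) = S + S² (k(S) = S*S + S = S² + S = S + S²)
h(a) = 351 + a
k(O) - h(c(C, -6)) = -121*(1 - 121) - (351 - 26) = -121*(-120) - 1*325 = 14520 - 325 = 14195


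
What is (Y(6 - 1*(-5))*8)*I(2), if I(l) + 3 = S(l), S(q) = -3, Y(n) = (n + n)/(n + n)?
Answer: -48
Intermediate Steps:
Y(n) = 1 (Y(n) = (2*n)/((2*n)) = (2*n)*(1/(2*n)) = 1)
I(l) = -6 (I(l) = -3 - 3 = -6)
(Y(6 - 1*(-5))*8)*I(2) = (1*8)*(-6) = 8*(-6) = -48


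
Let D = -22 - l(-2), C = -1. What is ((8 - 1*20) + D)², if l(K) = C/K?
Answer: 4761/4 ≈ 1190.3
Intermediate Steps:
l(K) = -1/K
D = -45/2 (D = -22 - (-1)/(-2) = -22 - (-1)*(-1)/2 = -22 - 1*½ = -22 - ½ = -45/2 ≈ -22.500)
((8 - 1*20) + D)² = ((8 - 1*20) - 45/2)² = ((8 - 20) - 45/2)² = (-12 - 45/2)² = (-69/2)² = 4761/4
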